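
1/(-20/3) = -3/20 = -0.15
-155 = -155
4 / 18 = 2 / 9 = 0.22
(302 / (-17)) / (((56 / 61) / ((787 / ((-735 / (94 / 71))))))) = 340705679 / 12420030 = 27.43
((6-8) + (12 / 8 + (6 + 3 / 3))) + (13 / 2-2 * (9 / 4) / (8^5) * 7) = 851905 / 65536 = 13.00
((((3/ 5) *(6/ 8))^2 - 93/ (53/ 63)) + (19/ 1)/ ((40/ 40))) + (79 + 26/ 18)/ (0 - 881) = -15369912803/ 168094800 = -91.44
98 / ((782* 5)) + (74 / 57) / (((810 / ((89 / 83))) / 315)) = 47151076 / 83241945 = 0.57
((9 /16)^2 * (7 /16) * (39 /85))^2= 488984769 /121215385600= 0.00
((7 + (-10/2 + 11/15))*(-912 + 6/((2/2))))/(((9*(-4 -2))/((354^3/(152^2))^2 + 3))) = 169072357.85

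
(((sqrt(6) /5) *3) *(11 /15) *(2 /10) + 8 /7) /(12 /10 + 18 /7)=7 *sqrt(6) /300 + 10 /33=0.36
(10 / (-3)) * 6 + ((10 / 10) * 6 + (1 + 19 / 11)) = -124 / 11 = -11.27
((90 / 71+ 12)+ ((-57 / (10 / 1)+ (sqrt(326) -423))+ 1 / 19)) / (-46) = 5603473 / 620540 -sqrt(326) / 46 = 8.64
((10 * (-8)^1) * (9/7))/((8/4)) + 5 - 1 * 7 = -374/7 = -53.43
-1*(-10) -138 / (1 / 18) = -2474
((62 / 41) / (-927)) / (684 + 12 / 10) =-155 / 65105991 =-0.00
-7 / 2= -3.50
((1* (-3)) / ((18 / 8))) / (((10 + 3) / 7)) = -28 / 39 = -0.72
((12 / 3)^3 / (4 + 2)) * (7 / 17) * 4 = 17.57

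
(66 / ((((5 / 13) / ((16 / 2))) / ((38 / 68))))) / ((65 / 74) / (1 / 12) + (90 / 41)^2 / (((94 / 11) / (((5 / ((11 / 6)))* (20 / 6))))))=2888179892 / 58981925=48.97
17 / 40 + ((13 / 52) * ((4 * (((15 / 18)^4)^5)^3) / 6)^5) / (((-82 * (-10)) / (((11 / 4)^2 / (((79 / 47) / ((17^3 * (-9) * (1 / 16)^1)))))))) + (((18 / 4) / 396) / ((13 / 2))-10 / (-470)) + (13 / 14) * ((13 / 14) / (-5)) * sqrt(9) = -356312807007141594160793710813509304279579758749279042660130608050391749496409877978577247801798773171700551464959220818327234267976342645608556882856973918276978135820724916455302923825492777328164587437054134632817493129098108311642392465436743 / 5139960442836380738022102467988438533769267966678555386080078520246064046648326859203426645138604807890433961294622782636947181185441516944127222661552960852556102158056466006370560155387205099386038064936298152114634098564946982089491163570503680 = -0.07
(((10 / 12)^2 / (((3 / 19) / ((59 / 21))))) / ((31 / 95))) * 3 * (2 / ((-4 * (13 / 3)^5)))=-23961375 / 644564648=-0.04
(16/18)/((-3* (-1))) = 8/27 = 0.30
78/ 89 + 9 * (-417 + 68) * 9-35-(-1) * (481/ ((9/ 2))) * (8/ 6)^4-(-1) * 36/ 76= -34473334397/ 1232739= -27964.83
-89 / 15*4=-356 / 15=-23.73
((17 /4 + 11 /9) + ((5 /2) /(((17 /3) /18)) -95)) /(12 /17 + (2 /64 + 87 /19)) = -7589512 /494523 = -15.35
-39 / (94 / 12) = -234 / 47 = -4.98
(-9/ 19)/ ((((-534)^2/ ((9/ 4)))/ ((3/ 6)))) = -9/ 4815968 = -0.00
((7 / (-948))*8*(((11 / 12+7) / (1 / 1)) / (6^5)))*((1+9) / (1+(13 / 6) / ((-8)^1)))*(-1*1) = 95 / 115182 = 0.00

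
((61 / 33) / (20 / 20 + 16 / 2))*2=122 / 297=0.41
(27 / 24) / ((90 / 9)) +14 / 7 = 2.11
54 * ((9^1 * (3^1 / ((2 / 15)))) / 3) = 3645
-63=-63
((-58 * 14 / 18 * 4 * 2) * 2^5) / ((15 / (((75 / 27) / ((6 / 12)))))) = -1039360 / 243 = -4277.20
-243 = -243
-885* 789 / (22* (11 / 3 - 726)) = 2094795 / 47674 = 43.94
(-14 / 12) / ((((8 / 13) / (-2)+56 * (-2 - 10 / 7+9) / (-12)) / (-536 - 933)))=-65.15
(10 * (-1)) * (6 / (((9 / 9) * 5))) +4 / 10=-11.60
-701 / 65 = -10.78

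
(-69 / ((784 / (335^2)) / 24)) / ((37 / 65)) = -1509987375 / 3626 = -416433.36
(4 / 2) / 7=2 / 7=0.29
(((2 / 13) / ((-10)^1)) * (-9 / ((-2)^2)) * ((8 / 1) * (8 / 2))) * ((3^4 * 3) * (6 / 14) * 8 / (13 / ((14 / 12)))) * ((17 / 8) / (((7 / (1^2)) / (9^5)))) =8781531084 / 5915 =1484620.64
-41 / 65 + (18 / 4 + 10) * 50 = 724.37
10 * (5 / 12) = 25 / 6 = 4.17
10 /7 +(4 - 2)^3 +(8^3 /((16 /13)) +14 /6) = 8983 /21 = 427.76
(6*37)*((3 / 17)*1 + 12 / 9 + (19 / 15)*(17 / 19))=49876 / 85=586.78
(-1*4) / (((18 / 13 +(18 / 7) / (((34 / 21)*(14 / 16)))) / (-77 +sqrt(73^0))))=235144 / 2475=95.01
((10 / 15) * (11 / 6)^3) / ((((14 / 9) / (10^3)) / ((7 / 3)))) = 6162.04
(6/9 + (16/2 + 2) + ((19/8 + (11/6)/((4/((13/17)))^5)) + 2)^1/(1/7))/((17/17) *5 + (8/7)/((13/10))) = 32781897424003/4667126753280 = 7.02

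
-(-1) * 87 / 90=29 / 30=0.97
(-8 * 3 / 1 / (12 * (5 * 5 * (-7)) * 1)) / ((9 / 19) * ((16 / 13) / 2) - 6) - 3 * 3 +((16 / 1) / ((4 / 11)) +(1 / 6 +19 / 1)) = 13365131 / 246750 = 54.16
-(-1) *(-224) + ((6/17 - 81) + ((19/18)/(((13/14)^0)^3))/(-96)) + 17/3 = -8783171/29376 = -298.99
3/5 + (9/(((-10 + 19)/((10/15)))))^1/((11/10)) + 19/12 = 1841/660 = 2.79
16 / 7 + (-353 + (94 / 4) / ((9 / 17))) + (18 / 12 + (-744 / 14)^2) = 1111028 / 441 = 2519.34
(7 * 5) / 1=35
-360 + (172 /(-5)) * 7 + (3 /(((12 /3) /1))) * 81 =-10801 /20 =-540.05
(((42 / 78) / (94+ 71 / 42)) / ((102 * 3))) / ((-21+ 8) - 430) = -49 / 1180416471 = -0.00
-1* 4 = -4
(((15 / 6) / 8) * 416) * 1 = 130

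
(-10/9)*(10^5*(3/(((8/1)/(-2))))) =250000/3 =83333.33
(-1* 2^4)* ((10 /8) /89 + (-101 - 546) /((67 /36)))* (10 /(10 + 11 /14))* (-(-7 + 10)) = -13929916560 /900413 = -15470.59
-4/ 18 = -2/ 9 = -0.22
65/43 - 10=-365/43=-8.49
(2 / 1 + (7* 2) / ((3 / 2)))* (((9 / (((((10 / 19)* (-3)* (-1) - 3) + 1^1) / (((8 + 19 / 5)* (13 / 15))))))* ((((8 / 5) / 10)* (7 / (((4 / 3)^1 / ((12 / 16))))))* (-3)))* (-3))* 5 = -140469147 / 2000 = -70234.57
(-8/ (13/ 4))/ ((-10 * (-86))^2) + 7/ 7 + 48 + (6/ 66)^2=3563485008/ 72711925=49.01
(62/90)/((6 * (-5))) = -31/1350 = -0.02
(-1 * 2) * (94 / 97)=-188 / 97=-1.94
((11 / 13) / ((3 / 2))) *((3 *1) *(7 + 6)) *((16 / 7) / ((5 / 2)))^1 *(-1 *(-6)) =120.69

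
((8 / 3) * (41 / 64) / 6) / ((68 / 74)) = 1517 / 4896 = 0.31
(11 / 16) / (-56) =-11 / 896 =-0.01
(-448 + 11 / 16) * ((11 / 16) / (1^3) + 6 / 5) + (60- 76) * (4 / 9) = -9808283 / 11520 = -851.41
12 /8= 1.50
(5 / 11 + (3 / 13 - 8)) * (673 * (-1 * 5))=3519790 / 143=24613.92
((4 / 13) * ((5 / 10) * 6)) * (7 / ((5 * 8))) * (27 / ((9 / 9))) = 4.36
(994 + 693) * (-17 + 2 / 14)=-28438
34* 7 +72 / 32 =961 / 4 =240.25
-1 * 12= -12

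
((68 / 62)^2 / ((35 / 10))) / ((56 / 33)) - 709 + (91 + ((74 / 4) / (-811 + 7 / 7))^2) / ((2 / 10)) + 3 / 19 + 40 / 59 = -252.96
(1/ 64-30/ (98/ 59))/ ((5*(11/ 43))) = -2433413/ 172480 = -14.11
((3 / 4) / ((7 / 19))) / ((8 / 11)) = 627 / 224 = 2.80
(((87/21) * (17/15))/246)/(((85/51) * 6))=493/258300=0.00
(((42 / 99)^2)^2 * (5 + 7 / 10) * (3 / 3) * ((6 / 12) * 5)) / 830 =91238 / 164052405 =0.00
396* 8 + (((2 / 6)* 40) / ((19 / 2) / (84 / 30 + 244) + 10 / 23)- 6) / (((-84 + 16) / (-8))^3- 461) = 62557474384 / 19745775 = 3168.14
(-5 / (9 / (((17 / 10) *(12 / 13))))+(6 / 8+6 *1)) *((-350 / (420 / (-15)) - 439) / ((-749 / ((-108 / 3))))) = -335229 / 2782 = -120.50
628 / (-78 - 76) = -314 / 77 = -4.08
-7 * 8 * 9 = -504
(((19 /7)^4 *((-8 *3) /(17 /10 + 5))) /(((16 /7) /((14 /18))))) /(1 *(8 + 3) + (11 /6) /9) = -2345778 /397243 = -5.91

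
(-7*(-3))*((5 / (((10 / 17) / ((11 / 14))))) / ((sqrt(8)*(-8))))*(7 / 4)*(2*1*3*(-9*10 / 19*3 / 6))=530145*sqrt(2) / 4864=154.14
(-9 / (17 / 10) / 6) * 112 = -1680 / 17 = -98.82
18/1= 18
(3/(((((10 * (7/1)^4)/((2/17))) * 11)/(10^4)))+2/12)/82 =484987/220901604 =0.00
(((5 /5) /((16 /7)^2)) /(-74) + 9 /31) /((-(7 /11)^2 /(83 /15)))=-1697036011 /431639040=-3.93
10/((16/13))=65/8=8.12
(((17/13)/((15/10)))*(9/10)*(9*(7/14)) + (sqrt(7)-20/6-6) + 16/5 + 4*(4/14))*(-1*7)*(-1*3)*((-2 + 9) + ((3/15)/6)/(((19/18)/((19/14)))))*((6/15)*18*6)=-21217734/2275 + 159732*sqrt(7)/25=7577.97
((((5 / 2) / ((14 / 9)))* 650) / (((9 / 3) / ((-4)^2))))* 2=78000 / 7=11142.86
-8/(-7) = 8/7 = 1.14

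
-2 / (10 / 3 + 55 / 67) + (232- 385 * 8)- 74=-2440272 / 835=-2922.48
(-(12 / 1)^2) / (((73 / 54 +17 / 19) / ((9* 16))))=-21275136 / 2305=-9229.99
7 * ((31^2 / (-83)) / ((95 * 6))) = -6727 / 47310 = -0.14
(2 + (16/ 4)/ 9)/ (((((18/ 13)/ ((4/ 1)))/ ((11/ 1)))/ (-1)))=-6292/ 81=-77.68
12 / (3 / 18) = 72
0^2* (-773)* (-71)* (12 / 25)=0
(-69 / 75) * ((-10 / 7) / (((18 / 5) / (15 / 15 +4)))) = 115 / 63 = 1.83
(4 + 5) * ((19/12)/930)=19/1240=0.02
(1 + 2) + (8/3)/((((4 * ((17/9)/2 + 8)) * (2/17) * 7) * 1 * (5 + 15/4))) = 118743/39445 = 3.01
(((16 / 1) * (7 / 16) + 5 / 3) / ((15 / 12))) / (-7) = -104 / 105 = -0.99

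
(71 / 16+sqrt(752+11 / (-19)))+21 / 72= 227 / 48+sqrt(271263) / 19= 32.14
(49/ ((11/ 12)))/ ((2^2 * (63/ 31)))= 217/ 33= 6.58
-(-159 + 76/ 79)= 158.04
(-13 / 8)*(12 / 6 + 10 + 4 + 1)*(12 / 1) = -663 / 2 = -331.50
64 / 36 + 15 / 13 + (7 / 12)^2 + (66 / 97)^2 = 65784557 / 17613648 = 3.73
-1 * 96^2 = -9216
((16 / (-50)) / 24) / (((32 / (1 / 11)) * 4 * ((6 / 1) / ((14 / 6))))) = -7 / 1900800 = -0.00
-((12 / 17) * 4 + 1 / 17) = -49 / 17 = -2.88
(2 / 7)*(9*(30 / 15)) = 36 / 7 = 5.14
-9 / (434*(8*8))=-9 / 27776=-0.00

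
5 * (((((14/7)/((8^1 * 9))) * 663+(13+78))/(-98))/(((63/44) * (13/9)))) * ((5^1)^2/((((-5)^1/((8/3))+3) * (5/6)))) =-222200/3087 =-71.98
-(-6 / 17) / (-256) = -3 / 2176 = -0.00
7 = 7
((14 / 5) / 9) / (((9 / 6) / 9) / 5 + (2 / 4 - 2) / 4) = -112 / 123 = -0.91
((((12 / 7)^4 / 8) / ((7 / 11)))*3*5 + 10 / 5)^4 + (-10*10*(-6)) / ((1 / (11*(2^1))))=46333758904642952891296 / 79792266297612001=580679.82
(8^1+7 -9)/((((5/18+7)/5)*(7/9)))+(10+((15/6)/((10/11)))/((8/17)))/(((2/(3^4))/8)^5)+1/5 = 259371570708588257/4585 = 56569590121829.50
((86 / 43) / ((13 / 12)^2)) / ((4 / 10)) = 720 / 169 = 4.26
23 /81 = 0.28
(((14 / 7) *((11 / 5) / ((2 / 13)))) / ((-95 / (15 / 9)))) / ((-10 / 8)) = 572 / 1425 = 0.40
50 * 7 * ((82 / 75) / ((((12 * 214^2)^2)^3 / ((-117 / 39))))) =-287 / 6886408242761313395973054756028416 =-0.00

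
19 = 19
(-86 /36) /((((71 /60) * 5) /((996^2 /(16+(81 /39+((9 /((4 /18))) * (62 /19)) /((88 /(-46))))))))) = 309061923456 /39357359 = 7852.71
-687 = -687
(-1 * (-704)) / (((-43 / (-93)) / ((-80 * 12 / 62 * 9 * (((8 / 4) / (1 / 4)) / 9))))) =-8110080 / 43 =-188606.51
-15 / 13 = -1.15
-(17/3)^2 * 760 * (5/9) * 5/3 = -5491000/243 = -22596.71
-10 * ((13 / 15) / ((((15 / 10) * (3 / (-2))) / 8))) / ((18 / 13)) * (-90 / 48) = -3380 / 81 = -41.73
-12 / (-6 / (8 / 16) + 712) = -0.02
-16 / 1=-16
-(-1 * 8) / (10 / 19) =15.20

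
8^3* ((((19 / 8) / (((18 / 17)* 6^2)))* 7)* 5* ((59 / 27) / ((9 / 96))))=170750720 / 6561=26025.11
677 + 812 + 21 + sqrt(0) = 1510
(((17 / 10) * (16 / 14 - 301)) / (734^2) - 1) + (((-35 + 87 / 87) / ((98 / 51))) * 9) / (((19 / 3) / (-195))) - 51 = 24332064147241 / 5015818360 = 4851.07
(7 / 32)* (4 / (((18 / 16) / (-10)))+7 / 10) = -21959 / 2880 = -7.62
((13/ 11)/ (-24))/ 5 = -13/ 1320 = -0.01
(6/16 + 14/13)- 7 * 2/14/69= 10315/7176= 1.44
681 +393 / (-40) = 26847 / 40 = 671.18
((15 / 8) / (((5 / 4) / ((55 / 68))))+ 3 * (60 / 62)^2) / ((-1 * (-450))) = 35051 / 3920880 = 0.01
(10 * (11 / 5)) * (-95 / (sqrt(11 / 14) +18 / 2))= -263340 / 1123 +2090 * sqrt(154) / 1123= -211.40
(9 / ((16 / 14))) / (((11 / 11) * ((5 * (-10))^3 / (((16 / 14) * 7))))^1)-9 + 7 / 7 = -8.00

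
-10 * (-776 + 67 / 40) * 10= 154865 / 2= 77432.50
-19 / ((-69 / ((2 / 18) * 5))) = 95 / 621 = 0.15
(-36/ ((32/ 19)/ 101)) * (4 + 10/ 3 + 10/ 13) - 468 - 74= -468895/ 26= -18034.42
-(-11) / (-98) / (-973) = 11 / 95354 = 0.00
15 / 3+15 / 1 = 20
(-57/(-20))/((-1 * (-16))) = 57/320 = 0.18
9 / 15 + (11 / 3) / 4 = 91 / 60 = 1.52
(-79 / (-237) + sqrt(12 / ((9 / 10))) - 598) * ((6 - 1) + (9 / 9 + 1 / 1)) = -12551 / 3 + 14 * sqrt(30) / 3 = -4158.11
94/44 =47/22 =2.14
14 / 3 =4.67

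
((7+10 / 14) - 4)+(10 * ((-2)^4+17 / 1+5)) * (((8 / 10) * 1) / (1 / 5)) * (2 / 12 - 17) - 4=-537326 / 21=-25586.95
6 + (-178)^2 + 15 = 31705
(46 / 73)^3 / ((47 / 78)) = 7592208 / 18283799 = 0.42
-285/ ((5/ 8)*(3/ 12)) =-1824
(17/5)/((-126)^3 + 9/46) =-782/460086435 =-0.00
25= 25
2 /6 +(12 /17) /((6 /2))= 29 /51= 0.57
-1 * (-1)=1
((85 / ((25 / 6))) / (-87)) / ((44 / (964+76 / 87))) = -5.14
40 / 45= 8 / 9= 0.89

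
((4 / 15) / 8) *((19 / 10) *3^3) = 171 / 100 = 1.71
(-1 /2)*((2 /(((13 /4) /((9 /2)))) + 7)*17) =-2159 /26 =-83.04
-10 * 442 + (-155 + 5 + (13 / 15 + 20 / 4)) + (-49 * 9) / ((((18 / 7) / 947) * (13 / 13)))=-5009239 / 30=-166974.63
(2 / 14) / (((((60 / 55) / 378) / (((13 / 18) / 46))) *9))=143 / 1656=0.09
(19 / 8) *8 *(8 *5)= 760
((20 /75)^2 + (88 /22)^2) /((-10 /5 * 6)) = -904 /675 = -1.34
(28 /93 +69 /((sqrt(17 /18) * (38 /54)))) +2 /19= 718 /1767 +5589 * sqrt(34) /323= 101.30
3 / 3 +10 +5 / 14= 159 / 14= 11.36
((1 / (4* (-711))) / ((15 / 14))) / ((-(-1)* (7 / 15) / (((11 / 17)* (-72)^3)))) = 228096 / 1343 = 169.84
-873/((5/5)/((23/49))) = -20079/49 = -409.78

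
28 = 28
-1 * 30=-30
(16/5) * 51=816/5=163.20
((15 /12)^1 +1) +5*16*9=2889 /4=722.25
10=10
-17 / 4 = -4.25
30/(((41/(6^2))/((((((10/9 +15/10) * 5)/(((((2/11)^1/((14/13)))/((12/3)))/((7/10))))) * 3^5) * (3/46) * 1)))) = 1108065420/12259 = 90387.91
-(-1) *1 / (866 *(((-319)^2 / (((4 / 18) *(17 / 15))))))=17 / 5948439255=0.00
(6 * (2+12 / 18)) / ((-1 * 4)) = -4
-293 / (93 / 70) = -20510 / 93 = -220.54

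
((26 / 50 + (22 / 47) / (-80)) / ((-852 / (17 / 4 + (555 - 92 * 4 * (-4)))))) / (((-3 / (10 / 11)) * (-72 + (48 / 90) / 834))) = -5458269375 / 1057997932288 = -0.01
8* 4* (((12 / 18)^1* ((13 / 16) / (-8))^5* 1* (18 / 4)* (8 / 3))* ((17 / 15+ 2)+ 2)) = -28589561 / 2013265920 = -0.01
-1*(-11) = 11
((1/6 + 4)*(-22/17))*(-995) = 273625/51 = 5365.20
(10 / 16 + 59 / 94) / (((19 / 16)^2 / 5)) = 75360 / 16967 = 4.44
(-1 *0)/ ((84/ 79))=0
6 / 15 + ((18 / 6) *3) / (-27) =1 / 15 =0.07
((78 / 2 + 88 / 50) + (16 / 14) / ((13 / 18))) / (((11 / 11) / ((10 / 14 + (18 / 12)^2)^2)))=663610481 / 1783600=372.06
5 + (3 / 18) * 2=16 / 3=5.33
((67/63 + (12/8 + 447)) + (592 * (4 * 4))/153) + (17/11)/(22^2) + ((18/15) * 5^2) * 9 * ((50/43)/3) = 616.13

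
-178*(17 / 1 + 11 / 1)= -4984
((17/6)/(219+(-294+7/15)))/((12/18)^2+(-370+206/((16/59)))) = -306/3139903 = -0.00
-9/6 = -3/2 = -1.50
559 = 559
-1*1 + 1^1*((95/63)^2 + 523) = 2080843/3969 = 524.27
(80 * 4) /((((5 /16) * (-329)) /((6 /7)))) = -6144 /2303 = -2.67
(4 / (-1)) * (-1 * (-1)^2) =4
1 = 1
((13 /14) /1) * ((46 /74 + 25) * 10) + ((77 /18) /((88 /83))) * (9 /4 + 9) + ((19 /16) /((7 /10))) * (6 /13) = 8745385 /30784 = 284.09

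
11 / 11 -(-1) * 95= 96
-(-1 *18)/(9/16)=32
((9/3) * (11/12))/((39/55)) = 605/156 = 3.88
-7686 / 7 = -1098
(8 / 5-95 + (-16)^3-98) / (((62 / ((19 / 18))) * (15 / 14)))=-2851121 / 41850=-68.13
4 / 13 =0.31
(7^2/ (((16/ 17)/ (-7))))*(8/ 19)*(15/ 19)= -87465/ 722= -121.14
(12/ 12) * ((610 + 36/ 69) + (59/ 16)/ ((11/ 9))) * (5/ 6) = 12418025/ 24288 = 511.28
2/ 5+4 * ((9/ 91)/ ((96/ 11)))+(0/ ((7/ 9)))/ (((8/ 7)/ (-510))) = 1621/ 3640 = 0.45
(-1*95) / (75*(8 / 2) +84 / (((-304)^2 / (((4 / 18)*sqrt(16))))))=-823080 / 2599207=-0.32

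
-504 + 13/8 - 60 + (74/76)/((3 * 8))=-562.33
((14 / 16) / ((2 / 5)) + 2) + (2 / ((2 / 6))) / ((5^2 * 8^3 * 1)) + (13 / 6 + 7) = 13.35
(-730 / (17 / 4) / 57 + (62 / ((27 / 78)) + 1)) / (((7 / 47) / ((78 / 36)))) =314556853 / 122094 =2576.35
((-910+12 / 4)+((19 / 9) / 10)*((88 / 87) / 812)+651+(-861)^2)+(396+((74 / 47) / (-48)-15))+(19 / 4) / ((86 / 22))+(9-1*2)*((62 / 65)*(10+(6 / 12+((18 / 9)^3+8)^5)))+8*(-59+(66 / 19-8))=1890192515806711259 / 244139306040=7742270.37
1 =1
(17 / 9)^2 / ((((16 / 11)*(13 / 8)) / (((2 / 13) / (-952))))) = -187 / 766584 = -0.00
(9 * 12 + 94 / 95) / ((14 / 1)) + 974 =652887 / 665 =981.78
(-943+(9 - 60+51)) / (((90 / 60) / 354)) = -222548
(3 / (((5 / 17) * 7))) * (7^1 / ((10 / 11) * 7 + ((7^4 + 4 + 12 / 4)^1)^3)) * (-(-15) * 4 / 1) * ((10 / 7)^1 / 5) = 6732 / 537564000757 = 0.00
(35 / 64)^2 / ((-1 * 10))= -245 / 8192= -0.03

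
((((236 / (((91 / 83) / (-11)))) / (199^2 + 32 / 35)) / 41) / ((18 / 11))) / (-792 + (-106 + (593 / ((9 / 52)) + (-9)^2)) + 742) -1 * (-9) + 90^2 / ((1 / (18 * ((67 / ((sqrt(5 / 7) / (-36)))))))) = 200539379151869 / 22282153897471 -70333920 * sqrt(35) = -416101073.18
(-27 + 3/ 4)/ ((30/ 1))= -7/ 8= -0.88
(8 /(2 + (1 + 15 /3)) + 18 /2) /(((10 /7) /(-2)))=-14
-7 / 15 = -0.47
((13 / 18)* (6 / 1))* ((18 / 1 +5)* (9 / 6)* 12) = 1794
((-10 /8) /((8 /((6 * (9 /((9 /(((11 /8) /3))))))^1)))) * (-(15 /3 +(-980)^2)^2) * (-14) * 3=-1065346317448875 /64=-16646036210138.67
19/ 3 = 6.33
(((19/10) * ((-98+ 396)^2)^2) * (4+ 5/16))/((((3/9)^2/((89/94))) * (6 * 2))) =172527777072837/3760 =45885047093.84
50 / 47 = 1.06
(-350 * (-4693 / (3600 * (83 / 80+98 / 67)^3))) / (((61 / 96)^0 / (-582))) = -122674615726208000 / 7219928160603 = -16991.11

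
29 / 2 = 14.50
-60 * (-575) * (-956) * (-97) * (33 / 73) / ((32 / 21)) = 949093759.42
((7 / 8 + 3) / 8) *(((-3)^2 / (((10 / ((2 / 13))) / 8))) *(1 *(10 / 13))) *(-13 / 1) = -279 / 52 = -5.37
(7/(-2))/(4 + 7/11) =-0.75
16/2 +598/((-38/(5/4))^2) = 99891/11552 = 8.65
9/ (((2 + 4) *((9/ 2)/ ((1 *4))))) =4/ 3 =1.33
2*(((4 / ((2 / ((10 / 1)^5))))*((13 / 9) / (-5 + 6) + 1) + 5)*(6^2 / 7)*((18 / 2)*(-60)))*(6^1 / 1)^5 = -147807719654400 / 7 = -21115388522057.14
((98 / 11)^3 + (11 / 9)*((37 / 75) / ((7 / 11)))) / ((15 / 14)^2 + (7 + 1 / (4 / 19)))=31171637609 / 567804600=54.90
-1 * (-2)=2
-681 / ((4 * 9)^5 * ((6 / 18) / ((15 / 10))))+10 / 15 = 0.67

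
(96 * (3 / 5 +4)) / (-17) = -2208 / 85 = -25.98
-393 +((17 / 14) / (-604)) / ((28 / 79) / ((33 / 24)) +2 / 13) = -15453109249 / 39320400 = -393.00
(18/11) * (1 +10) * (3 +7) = 180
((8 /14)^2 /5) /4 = 0.02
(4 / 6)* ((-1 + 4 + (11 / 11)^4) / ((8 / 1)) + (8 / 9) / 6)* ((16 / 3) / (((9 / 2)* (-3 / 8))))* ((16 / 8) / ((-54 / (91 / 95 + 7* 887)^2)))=623681018985472 / 319750335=1950524.99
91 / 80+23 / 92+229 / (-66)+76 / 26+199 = 199.84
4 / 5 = 0.80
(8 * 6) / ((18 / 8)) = 64 / 3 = 21.33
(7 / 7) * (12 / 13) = 12 / 13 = 0.92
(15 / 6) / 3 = 5 / 6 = 0.83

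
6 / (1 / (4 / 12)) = 2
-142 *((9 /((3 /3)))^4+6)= -932514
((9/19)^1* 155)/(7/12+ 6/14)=23436/323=72.56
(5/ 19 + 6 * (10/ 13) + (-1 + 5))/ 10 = 2193/ 2470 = 0.89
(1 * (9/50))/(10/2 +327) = 9/16600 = 0.00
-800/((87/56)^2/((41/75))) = -4114432/22707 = -181.20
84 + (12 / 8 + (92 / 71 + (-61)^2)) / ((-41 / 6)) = -1341813 / 2911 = -460.95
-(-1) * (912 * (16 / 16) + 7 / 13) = 11863 / 13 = 912.54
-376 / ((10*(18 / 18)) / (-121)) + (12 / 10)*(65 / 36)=136553 / 30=4551.77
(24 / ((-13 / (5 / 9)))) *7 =-280 / 39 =-7.18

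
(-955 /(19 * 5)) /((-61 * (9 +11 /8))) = 1528 /96197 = 0.02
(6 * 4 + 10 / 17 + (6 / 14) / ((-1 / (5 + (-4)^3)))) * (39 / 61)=231465 / 7259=31.89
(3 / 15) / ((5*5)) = 1 / 125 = 0.01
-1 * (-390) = 390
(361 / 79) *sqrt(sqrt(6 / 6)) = 361 / 79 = 4.57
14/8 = 7/4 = 1.75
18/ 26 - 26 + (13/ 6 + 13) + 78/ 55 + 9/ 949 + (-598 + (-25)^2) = 5726827/ 313170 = 18.29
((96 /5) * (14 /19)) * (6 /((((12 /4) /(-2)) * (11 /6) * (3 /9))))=-96768 /1045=-92.60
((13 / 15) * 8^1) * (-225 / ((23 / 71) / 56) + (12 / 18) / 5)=-1395571216 / 5175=-269675.60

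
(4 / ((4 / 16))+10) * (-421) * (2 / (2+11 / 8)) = -175136 / 27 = -6486.52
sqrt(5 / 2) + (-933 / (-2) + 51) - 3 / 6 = sqrt(10) / 2 + 517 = 518.58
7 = 7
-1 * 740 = -740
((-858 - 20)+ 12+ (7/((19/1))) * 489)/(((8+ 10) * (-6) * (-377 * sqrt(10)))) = -13031 * sqrt(10)/7736040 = -0.01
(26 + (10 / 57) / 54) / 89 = 0.29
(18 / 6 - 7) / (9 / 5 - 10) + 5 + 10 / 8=1105 / 164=6.74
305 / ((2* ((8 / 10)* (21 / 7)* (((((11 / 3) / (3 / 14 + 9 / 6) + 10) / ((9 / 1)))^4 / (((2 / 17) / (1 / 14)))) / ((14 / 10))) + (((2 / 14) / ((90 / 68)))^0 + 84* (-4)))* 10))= -2744888513472 / 59677575249343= -0.05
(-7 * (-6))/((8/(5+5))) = 105/2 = 52.50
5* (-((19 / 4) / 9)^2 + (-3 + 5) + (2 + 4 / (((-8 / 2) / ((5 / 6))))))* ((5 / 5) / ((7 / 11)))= 205865 / 9072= 22.69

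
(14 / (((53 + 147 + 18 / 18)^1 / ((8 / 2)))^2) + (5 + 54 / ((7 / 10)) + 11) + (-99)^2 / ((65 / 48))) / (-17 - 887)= -33689570959 / 4154434830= -8.11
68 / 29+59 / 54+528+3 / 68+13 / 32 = 226558667 / 425952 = 531.89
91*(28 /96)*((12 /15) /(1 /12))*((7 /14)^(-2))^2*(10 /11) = 40768 /11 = 3706.18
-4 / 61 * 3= -12 / 61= -0.20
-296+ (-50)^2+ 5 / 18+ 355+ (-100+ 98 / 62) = 1373159 / 558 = 2460.86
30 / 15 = 2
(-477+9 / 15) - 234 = -3552 / 5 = -710.40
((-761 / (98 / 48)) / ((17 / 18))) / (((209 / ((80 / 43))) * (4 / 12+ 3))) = -7890048 / 7486171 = -1.05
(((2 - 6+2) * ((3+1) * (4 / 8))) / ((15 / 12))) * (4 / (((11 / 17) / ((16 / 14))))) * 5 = -8704 / 77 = -113.04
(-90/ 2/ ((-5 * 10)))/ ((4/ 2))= 9/ 20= 0.45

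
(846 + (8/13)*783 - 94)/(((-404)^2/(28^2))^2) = 38512040/1352785213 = 0.03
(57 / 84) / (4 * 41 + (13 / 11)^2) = 2299 / 560364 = 0.00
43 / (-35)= -43 / 35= -1.23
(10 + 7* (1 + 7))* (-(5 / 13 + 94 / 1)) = -80982 / 13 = -6229.38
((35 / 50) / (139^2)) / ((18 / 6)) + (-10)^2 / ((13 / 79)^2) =361747084183 / 97957470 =3692.90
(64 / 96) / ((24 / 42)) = 7 / 6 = 1.17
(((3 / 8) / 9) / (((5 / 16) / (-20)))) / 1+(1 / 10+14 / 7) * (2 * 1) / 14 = -71 / 30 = -2.37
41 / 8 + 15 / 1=161 / 8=20.12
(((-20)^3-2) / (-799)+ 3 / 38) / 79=306473 / 2398598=0.13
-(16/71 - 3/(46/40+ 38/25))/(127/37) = 210012/802513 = 0.26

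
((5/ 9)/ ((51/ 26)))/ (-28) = -65/ 6426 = -0.01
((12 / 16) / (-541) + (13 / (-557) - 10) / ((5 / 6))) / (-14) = 10356861 / 12053480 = 0.86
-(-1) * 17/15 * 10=34/3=11.33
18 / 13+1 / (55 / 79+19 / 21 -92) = 2677929 / 1949636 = 1.37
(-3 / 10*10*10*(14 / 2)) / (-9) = 70 / 3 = 23.33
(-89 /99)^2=7921 /9801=0.81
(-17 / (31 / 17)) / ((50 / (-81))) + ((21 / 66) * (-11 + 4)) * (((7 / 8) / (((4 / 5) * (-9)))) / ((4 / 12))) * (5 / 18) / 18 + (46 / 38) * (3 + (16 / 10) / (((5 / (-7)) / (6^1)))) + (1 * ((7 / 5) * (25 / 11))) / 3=7129521023 / 2015228160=3.54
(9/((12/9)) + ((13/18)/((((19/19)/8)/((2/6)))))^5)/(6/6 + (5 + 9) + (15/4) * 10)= 272605231/430467210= 0.63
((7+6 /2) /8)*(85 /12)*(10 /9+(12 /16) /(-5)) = 14705 /1728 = 8.51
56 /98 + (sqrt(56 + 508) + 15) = 109 /7 + 2 * sqrt(141) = 39.32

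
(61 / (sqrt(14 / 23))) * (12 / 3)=122 * sqrt(322) / 7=312.74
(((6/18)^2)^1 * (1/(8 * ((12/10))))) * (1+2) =5/144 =0.03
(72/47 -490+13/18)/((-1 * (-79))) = -412633/66834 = -6.17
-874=-874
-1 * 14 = -14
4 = 4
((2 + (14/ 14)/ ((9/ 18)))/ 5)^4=256/ 625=0.41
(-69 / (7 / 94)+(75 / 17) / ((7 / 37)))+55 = -100942 / 119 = -848.25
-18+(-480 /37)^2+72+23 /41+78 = 16886915 /56129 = 300.86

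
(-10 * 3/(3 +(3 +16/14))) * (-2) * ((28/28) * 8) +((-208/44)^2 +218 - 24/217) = 40361802/131285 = 307.44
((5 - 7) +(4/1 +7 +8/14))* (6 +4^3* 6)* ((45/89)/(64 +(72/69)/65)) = 878947875/29811796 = 29.48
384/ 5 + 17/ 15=1169/ 15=77.93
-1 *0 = 0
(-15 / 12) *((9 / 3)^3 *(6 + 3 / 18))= -1665 / 8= -208.12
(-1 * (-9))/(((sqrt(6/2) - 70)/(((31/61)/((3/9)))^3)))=-506744910/1111525957 - 7239213 * sqrt(3)/1111525957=-0.47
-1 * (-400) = 400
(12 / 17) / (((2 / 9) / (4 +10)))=756 / 17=44.47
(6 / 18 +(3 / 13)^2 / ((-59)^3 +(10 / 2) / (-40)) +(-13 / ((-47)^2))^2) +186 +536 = 2936184587042584922 / 4064860794623811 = 722.33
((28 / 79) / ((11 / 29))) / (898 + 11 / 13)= 10556 / 10154265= 0.00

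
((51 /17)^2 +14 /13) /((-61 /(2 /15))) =-262 /11895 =-0.02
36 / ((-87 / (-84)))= 1008 / 29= 34.76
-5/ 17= -0.29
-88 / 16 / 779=-0.01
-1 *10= -10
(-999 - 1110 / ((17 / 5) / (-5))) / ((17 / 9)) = 335.30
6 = 6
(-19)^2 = 361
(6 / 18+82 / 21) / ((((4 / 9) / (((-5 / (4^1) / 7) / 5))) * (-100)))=0.00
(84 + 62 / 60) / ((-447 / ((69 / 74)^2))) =-1349479 / 8159240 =-0.17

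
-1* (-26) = 26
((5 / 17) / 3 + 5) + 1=311 / 51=6.10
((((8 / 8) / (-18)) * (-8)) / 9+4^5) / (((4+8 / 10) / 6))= 103685 / 81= 1280.06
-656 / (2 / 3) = -984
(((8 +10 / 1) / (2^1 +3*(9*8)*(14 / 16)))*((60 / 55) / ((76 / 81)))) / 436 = 2187 / 8702342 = 0.00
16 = 16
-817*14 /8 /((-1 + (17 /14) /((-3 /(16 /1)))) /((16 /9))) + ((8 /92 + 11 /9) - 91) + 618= 28218628 /32499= 868.29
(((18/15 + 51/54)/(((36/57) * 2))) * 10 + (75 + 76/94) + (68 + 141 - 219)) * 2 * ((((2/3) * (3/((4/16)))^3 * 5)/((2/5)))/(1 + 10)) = 336174800/1551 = 216747.13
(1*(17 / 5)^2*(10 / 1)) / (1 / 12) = 6936 / 5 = 1387.20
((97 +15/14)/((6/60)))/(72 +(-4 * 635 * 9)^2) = 6865/3658057704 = 0.00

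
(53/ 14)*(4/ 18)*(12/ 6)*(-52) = -5512/ 63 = -87.49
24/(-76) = -6/19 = -0.32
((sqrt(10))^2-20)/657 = -10/657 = -0.02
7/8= 0.88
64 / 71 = 0.90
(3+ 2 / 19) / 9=59 / 171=0.35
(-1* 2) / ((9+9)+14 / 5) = -5 / 52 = -0.10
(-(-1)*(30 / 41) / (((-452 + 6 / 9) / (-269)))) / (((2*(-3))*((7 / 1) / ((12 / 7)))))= -24210 / 1360093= -0.02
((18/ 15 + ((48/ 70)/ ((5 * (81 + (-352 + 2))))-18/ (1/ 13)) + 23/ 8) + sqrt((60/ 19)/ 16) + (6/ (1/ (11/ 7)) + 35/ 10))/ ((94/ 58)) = -2369910363/ 17700200 + 29 * sqrt(285)/ 1786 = -133.62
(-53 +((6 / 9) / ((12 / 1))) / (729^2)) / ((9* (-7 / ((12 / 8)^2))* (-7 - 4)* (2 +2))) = -506994713 / 11785235616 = -0.04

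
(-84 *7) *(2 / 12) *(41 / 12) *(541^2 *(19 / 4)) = -11171926451 / 24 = -465496935.46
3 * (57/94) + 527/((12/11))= 273485/564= 484.90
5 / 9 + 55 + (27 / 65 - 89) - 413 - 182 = -367397 / 585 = -628.03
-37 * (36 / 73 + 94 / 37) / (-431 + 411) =4097 / 730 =5.61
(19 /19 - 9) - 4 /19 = -156 /19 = -8.21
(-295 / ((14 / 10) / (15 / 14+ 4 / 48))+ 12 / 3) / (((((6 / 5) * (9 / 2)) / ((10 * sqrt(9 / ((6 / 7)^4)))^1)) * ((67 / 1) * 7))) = -3.86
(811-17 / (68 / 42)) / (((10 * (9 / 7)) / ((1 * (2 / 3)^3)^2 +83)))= 678819197 / 131220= 5173.14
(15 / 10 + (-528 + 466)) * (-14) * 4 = 3388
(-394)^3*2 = -122325968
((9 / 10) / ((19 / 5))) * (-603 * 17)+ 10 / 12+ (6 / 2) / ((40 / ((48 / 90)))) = -3458468 / 1425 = -2427.00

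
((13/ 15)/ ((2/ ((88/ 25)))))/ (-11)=-52/ 375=-0.14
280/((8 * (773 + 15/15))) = 35/774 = 0.05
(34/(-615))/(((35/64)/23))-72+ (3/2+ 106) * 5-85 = 16280429/43050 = 378.17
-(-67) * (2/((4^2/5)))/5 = 8.38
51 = 51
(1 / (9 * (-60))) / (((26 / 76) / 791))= -15029 / 3510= -4.28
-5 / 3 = -1.67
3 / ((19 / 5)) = 15 / 19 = 0.79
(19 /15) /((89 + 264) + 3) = 19 /5340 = 0.00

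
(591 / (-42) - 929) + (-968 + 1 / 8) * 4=-33702 / 7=-4814.57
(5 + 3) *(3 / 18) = 4 / 3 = 1.33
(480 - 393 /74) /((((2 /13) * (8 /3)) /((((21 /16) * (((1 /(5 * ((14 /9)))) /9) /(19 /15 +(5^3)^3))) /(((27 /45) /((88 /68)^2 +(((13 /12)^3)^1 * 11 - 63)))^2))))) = 236317193064542804825 /3417601356266962157568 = 0.07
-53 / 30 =-1.77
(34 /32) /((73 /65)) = 1105 /1168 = 0.95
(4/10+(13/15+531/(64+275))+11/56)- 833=-78780803/94920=-829.97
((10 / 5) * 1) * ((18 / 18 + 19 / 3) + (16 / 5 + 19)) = 886 / 15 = 59.07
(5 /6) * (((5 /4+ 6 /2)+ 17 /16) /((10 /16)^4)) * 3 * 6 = 13056 /25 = 522.24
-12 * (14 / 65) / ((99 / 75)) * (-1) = 280 / 143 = 1.96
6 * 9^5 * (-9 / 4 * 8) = -6377292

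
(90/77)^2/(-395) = -1620/468391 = -0.00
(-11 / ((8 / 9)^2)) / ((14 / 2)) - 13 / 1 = -6715 / 448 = -14.99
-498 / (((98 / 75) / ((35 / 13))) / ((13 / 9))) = -10375 / 7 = -1482.14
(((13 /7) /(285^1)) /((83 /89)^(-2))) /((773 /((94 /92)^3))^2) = 965354187219253 /89459999464849925311680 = 0.00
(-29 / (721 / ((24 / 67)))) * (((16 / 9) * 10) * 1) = -37120 / 144921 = -0.26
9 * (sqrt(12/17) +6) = 18 * sqrt(51)/17 +54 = 61.56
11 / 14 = 0.79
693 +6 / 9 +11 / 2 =4195 / 6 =699.17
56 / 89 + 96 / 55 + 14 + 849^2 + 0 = 3528401049 / 4895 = 720817.37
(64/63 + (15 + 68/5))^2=877.10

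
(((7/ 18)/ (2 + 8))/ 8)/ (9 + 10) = 0.00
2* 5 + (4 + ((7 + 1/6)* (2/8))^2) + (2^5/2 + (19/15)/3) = 32287/960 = 33.63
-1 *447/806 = -447/806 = -0.55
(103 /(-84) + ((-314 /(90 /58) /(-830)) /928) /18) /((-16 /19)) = 1.46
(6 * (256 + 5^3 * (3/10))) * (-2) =-3522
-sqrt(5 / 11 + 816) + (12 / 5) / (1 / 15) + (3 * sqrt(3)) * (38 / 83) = -sqrt(98791) / 11 + 114 * sqrt(3) / 83 + 36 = 9.81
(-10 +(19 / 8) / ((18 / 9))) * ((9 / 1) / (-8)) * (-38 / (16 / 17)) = -400.28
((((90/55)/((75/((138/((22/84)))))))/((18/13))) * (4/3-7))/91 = -1564/3025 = -0.52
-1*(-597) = 597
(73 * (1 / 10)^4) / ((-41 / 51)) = -3723 / 410000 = -0.01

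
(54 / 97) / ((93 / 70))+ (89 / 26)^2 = 24670207 / 2032732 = 12.14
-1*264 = -264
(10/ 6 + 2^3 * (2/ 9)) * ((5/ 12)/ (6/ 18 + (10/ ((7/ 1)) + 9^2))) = 1085/ 62568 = 0.02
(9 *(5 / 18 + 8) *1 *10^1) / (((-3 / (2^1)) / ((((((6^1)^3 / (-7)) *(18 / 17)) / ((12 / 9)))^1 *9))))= 13034520 / 119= 109533.78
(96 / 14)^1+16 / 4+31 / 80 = 6297 / 560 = 11.24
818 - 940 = -122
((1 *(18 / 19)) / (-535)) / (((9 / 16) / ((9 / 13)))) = -288 / 132145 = -0.00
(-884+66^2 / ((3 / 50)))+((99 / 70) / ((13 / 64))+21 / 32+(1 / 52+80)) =1045460971 / 14560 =71803.64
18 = 18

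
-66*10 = -660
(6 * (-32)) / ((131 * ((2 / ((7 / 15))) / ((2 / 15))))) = -448 / 9825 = -0.05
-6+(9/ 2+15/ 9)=1/ 6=0.17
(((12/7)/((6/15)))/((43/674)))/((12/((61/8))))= 102785/2408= 42.68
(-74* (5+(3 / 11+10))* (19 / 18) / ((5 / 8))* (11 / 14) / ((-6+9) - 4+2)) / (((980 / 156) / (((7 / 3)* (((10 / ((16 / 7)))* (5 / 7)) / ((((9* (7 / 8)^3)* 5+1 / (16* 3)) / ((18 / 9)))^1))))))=-37433344 / 324359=-115.41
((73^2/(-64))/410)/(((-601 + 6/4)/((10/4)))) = 5329/6292352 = 0.00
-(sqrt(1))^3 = -1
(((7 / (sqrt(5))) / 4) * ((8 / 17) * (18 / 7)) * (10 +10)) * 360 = 51840 * sqrt(5) / 17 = 6818.69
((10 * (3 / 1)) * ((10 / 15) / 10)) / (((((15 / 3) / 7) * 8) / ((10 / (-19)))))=-7 / 38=-0.18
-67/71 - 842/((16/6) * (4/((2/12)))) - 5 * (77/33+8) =-448265/6816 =-65.77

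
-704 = -704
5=5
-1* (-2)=2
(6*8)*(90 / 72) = 60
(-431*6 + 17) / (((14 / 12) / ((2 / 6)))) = -734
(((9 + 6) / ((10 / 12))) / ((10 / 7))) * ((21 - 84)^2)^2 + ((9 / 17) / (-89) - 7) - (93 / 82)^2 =198487300.31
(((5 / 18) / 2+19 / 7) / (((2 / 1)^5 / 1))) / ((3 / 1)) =719 / 24192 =0.03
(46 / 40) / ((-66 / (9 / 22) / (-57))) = 3933 / 9680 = 0.41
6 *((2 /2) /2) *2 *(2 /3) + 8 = 12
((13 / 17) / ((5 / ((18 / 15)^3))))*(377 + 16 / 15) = 99.92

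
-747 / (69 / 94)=-23406 / 23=-1017.65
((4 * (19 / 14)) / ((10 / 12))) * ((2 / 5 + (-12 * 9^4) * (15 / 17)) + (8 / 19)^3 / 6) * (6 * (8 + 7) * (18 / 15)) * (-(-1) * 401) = -21048451246679904 / 1073975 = -19598641725.07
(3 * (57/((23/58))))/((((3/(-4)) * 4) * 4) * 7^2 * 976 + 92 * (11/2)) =-261/347047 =-0.00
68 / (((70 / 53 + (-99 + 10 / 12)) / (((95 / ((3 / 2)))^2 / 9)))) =-260208800 / 831519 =-312.93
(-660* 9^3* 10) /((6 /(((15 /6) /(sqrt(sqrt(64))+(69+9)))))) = -39092625 /1519+1002375* sqrt(2) /1519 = -24802.54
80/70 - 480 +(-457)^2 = 1458591/7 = 208370.14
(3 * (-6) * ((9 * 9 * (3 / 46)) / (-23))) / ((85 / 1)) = 2187 / 44965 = 0.05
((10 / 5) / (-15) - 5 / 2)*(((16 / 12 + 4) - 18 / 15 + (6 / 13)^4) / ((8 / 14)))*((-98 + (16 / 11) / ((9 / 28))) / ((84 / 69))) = 7525430010749 / 5089570200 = 1478.60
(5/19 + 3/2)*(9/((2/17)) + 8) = 148.99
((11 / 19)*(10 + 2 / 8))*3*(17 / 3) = 7667 / 76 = 100.88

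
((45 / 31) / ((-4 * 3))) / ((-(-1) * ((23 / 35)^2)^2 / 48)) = -270112500 / 8675071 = -31.14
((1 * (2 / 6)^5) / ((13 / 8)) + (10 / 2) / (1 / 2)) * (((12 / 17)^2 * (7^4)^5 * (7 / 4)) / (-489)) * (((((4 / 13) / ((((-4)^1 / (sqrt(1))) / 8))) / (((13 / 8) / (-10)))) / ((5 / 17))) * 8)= -72290026345691578585849856 / 493118847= -146597573354748654.71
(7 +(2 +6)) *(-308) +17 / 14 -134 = -66539 / 14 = -4752.79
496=496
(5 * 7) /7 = 5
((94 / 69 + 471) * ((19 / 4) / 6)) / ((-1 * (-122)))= 619267 / 202032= 3.07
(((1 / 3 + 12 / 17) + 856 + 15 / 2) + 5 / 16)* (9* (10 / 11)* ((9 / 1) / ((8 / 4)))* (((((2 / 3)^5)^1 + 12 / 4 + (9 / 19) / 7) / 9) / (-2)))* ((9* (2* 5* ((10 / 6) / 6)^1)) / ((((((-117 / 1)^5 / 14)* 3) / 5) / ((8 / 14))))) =148074968750 / 1720830538740573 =0.00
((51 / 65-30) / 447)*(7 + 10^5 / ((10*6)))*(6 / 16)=-3178293 / 77480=-41.02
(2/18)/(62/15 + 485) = 5/22011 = 0.00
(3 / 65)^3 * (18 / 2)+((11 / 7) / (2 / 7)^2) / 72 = 21216109 / 79092000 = 0.27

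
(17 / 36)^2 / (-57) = -289 / 73872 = -0.00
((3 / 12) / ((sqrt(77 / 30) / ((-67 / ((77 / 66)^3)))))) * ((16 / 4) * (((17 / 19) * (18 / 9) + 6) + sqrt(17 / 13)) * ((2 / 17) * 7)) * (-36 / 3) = 347328 * sqrt(510510) / 833833 + 51404544 * sqrt(2310) / 1218679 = 2324.92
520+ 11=531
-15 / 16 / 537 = -5 / 2864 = -0.00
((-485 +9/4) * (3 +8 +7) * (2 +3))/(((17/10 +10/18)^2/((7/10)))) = -35192475/5887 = -5978.00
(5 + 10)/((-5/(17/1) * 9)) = -17/3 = -5.67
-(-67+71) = -4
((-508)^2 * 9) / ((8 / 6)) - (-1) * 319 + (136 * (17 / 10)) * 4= 8715879 / 5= 1743175.80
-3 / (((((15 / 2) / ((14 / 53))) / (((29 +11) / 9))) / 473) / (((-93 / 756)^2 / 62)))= -14663 / 270459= -0.05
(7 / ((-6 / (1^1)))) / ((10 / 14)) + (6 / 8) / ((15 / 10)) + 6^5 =116623 / 15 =7774.87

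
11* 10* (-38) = -4180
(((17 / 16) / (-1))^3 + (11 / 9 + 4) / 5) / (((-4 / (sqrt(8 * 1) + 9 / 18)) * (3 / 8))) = 28573 / 552960 + 28573 * sqrt(2) / 138240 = 0.34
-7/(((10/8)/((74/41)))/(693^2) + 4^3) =-995075928/9097837261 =-0.11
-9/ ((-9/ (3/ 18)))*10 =5/ 3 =1.67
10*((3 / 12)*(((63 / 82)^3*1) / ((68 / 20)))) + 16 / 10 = 181227971 / 93732560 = 1.93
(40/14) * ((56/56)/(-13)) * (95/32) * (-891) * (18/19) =200475/364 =550.76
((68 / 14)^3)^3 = 60716992766464 / 40353607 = 1504623.68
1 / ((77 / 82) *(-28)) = -41 / 1078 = -0.04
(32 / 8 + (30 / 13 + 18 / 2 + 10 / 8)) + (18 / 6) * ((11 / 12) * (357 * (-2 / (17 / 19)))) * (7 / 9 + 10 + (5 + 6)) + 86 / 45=-111788503 / 2340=-47772.86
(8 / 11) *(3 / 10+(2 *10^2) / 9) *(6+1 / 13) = 640532 / 6435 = 99.54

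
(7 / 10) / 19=7 / 190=0.04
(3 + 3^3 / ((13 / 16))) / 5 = 471 / 65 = 7.25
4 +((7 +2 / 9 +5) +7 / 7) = 155 / 9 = 17.22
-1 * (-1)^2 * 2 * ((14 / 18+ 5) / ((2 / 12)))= -208 / 3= -69.33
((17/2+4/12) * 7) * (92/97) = 17066/291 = 58.65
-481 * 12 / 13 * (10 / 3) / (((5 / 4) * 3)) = -1184 / 3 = -394.67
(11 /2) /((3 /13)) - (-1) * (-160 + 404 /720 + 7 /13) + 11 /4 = -154811 /1170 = -132.32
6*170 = 1020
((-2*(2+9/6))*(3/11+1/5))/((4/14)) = -637/55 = -11.58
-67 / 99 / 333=-67 / 32967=-0.00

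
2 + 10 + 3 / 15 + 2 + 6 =101 / 5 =20.20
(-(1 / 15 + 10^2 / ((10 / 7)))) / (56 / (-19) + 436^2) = -19969 / 54176520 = -0.00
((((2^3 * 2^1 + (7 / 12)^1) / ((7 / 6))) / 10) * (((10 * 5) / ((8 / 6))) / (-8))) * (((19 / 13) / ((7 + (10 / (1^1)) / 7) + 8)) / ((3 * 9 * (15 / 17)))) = -64277 / 2583360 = -0.02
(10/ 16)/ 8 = 5/ 64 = 0.08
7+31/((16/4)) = 59/4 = 14.75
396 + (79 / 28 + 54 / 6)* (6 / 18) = 33595 / 84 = 399.94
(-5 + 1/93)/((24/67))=-3886/279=-13.93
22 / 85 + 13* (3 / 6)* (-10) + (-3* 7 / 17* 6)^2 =-14171 / 1445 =-9.81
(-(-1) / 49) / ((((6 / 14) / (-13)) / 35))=-65 / 3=-21.67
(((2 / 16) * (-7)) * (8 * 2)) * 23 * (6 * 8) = -15456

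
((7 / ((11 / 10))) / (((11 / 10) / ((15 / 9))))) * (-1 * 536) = -5168.04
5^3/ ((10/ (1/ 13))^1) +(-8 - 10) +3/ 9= -1303/ 78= -16.71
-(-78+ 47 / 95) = 7363 / 95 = 77.51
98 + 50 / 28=1397 / 14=99.79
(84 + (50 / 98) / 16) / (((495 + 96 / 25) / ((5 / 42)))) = 8235125 / 410645088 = 0.02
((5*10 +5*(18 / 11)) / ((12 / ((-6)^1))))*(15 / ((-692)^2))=-300 / 329219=-0.00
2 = 2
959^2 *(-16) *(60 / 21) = -42042560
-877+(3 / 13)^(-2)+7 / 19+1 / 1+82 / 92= -6733001 / 7866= -855.96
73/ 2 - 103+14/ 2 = -119/ 2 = -59.50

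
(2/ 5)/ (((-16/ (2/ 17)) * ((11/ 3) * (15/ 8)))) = -2/ 4675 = -0.00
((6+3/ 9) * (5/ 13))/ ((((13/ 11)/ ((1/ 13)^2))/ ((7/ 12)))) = 7315/ 1028196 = 0.01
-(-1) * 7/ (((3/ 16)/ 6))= 224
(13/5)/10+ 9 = 463/50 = 9.26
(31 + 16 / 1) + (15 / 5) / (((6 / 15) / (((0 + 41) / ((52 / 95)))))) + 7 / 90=2849449 / 4680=608.86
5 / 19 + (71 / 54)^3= 7587629 / 2991816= 2.54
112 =112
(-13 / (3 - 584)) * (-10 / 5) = -26 / 581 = -0.04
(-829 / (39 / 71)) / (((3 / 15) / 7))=-2060065 / 39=-52822.18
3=3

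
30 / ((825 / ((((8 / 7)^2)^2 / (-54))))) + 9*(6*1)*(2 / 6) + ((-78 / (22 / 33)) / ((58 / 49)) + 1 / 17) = -284012746331 / 3515568210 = -80.79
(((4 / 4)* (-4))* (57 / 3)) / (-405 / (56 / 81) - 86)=4256 / 37621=0.11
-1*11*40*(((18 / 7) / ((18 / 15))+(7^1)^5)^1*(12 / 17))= -621265920 / 119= -5220722.02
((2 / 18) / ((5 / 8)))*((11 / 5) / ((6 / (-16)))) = -704 / 675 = -1.04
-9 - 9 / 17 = -162 / 17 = -9.53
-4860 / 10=-486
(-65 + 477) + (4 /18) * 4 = 3716 /9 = 412.89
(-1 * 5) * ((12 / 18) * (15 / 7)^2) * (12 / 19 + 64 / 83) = -237000 / 11039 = -21.47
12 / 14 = 6 / 7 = 0.86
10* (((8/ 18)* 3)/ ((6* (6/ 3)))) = 10/ 9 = 1.11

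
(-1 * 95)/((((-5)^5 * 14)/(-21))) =-0.05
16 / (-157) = -16 / 157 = -0.10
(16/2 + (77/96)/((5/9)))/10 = 1511/1600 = 0.94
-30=-30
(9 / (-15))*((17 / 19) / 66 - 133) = 33353 / 418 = 79.79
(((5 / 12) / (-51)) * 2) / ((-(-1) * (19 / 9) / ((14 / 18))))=-35 / 5814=-0.01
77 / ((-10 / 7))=-53.90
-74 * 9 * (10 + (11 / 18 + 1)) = -7733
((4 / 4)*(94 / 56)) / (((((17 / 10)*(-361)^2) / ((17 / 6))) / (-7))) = -235 / 1563852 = -0.00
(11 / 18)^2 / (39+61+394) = 121 / 160056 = 0.00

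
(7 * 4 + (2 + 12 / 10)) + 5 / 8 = 1273 / 40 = 31.82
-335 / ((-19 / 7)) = 2345 / 19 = 123.42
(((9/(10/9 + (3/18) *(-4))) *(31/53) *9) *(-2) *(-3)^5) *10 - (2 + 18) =518051.42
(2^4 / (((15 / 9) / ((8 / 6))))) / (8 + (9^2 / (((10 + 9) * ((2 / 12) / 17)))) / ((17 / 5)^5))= 50780768 / 35534855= 1.43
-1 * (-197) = 197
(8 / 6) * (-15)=-20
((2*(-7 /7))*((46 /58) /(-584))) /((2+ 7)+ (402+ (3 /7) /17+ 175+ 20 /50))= 0.00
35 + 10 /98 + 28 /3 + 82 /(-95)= 608486 /13965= 43.57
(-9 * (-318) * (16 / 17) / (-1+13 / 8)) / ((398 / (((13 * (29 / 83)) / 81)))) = 2557568 / 4211835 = 0.61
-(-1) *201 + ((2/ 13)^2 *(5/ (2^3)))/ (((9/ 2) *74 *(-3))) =67870057/ 337662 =201.00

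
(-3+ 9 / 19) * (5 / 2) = -120 / 19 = -6.32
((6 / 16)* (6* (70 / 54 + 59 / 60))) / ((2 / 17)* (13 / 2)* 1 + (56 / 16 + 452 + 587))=20927 / 4256520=0.00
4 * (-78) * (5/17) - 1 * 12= -1764/17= -103.76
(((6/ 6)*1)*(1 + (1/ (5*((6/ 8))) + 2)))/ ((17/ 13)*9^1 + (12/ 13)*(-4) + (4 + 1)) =637/ 2550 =0.25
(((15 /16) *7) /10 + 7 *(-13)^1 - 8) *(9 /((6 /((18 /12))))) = -28323 /128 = -221.27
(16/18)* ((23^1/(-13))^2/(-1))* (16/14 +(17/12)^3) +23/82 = -1019287987/94289832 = -10.81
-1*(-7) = 7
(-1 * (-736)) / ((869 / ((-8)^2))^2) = 3014656 / 755161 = 3.99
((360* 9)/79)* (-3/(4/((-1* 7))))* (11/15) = 12474/79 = 157.90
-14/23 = -0.61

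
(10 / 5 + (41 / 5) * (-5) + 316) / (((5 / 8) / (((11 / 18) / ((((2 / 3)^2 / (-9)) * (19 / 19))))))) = -27423 / 5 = -5484.60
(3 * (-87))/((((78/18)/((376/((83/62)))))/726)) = -13251892896/1079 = -12281643.09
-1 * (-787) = 787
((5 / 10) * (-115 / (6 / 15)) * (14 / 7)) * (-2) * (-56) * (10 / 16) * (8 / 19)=-161000 / 19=-8473.68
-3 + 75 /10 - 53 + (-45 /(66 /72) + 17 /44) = -4277 /44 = -97.20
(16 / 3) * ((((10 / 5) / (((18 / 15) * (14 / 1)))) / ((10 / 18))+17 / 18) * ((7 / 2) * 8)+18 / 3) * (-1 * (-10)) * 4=221440 / 27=8201.48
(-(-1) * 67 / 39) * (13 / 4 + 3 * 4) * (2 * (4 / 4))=52.40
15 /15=1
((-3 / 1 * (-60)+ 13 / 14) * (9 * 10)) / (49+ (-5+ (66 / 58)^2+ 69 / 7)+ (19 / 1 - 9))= 6390759 / 25570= 249.93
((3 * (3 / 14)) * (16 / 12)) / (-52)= -3 / 182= -0.02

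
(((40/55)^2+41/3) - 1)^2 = 22944100/131769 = 174.12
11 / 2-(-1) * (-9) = -7 / 2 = -3.50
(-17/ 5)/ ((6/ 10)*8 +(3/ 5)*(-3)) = -17/ 15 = -1.13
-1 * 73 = -73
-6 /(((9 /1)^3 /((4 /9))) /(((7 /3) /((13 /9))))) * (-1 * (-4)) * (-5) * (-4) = -4480 /9477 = -0.47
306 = 306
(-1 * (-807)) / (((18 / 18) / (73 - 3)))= 56490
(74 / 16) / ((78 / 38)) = 703 / 312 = 2.25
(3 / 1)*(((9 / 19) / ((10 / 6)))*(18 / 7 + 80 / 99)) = 21078 / 7315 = 2.88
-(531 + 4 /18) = -4781 /9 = -531.22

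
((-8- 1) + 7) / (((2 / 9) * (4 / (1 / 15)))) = -3 / 20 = -0.15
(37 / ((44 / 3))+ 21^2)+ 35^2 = 73415 / 44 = 1668.52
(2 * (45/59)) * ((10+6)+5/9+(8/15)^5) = 25209286/995625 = 25.32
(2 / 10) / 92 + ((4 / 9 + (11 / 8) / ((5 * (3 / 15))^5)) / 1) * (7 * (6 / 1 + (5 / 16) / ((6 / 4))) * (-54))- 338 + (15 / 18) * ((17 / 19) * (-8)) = -967778939 / 209760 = -4613.74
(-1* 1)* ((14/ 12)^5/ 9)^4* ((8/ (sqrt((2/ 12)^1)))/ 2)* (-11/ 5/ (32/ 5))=877714929273732011* sqrt(6)/ 191904444202025484288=0.01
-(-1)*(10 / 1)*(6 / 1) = 60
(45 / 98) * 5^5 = 140625 / 98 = 1434.95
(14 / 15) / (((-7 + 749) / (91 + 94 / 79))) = 7283 / 62805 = 0.12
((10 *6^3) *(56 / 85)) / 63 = 384 / 17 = 22.59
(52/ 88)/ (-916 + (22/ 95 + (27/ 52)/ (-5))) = -32110/ 49768499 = -0.00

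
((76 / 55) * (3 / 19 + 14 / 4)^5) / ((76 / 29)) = 1504776496271 / 4357934240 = 345.30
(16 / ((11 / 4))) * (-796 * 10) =-509440 / 11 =-46312.73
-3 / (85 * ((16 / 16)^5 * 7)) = -3 / 595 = -0.01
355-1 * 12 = 343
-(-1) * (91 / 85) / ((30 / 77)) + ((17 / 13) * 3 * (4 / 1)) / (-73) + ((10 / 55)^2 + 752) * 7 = 1542182054003 / 292813950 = 5266.76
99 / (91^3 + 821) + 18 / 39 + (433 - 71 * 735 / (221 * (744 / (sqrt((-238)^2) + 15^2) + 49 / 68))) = 79533202404571 / 239551395928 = 332.01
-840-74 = -914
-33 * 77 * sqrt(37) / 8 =-2541 * sqrt(37) / 8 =-1932.04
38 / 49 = 0.78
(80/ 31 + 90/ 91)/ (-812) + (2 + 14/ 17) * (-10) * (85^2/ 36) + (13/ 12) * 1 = -38933669591/ 6871956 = -5665.59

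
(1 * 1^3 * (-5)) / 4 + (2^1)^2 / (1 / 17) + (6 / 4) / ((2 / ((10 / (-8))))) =1053 / 16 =65.81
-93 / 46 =-2.02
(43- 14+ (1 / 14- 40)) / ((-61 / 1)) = 153 / 854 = 0.18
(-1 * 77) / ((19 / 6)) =-462 / 19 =-24.32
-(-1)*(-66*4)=-264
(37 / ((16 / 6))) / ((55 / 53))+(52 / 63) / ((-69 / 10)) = 25344601 / 1912680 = 13.25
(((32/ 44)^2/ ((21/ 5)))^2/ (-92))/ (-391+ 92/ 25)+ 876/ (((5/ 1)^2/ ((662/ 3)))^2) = 61337302637886970864/ 898725605518125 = 68249.20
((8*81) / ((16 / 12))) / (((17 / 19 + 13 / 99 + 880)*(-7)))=-457083 / 5800235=-0.08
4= 4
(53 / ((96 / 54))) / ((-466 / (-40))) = 2385 / 932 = 2.56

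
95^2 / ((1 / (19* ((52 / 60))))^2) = 2447138.78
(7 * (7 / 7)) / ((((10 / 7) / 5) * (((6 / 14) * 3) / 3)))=343 / 6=57.17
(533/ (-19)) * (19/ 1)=-533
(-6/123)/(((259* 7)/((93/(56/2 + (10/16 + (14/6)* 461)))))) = -4464/1970047499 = -0.00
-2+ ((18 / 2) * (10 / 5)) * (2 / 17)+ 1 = 19 / 17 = 1.12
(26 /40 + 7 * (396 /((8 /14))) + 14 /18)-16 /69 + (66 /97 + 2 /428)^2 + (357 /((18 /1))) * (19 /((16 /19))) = 18909929410451183 /3567806989920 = 5300.15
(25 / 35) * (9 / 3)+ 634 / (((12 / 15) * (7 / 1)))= 115.36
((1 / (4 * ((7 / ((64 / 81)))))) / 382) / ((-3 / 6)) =-16 / 108297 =-0.00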